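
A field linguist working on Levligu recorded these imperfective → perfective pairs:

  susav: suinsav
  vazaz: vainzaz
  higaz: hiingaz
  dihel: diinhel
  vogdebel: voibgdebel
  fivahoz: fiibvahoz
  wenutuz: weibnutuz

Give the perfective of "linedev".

liibnedev

higaz and wenutuz both end in -z yet inflect differently (hiingaz, weibnutuz), so the final letter is not what conditions the rule; the number of vowels is.
"linedev" has 3 vowels. The stems with 3 vowels (wenutuz → weibnutuz, vogdebel → voibgdebel, fivahoz → fiibvahoz) insert -ib- after the first vowel.
The other pattern: stems with 2 vowels insert -in- after the first vowel.
So linedev → liibnedev.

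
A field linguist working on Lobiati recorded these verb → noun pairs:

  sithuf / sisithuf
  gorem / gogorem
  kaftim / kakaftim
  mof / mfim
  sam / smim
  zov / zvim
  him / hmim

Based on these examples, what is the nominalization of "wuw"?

wwim

"wuw" has 1 vowel. The stems with 1 vowel (mof → mfim, sam → smim, zov → zvim) delete the last vowel and add -im.
The other pattern: stems with 2 vowels repeat the first consonant+vowel as a prefix.
So wuw → wwim.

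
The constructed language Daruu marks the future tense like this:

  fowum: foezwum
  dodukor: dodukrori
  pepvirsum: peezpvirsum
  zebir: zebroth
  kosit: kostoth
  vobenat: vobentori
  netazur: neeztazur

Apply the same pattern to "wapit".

waptoth

zebir and dodukor both end in -r yet inflect differently (zebroth, dodukrori), so the final letter is not what conditions the rule; the last vowel is.
"wapit" has last vowel 'i'. The stems whose last vowel is 'i' (kosit → kostoth, zebir → zebroth) delete the last vowel and add -oth.
So wapit → waptoth.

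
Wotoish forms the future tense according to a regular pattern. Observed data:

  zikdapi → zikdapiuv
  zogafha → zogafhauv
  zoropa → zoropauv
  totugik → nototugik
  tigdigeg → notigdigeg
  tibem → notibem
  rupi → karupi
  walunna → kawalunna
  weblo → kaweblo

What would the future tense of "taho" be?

zikdapi and rupi both end in -i yet inflect differently (zikdapiuv, karupi), so the final letter is not what conditions the rule; the first letter is.
"taho" begins with t-. The stems beginning with t- (totugik → nototugik, tigdigeg → notigdigeg, tibem → notibem) add the prefix no-.
The other patterns: stems beginning with z- add -uv; stems beginning with r- or w- add the prefix ka-.
So taho → notaho.

notaho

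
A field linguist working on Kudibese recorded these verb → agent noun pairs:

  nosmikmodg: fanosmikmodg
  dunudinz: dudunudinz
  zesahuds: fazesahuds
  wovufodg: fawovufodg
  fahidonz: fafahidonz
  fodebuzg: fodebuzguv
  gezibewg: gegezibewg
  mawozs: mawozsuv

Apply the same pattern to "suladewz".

susuladewz

"suladewz" has second-to-last letter 'w'. The one such stem in the data (gezibewg → gegezibewg) repeats the first consonant+vowel as a prefix (as do dunudinz, fahidonz), so the same rule applies.
The other patterns: stems whose second-to-last letter is 'z' add -uv; stems whose second-to-last letter is 'd' add the prefix fa-.
So suladewz → susuladewz.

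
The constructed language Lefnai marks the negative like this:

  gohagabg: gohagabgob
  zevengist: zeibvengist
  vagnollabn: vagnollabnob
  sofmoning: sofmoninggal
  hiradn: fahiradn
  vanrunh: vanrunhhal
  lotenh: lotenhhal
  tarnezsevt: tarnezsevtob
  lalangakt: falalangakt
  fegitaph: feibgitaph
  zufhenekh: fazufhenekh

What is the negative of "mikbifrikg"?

vanrunh and zufhenekh both end in -h yet inflect differently (vanrunhhal, fazufhenekh), so the final letter is not what conditions the rule; the second-to-last letter is.
"mikbifrikg" has second-to-last letter 'k'. The stems whose second-to-last letter is 'k' (lalangakt → falalangakt, zufhenekh → fazufhenekh) add the prefix fa-.
So mikbifrikg → famikbifrikg.

famikbifrikg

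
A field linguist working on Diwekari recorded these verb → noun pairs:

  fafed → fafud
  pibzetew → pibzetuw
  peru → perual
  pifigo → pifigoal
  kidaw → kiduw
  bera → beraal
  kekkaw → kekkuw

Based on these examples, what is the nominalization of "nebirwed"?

bera and kidaw both have last vowel 'a' yet inflect differently (beraal, kiduw), so the last vowel is not what conditions the rule; whether the stem ends in a vowel or a consonant is.
"nebirwed" ends in a consonant. The stems ending in a consonant (pibzetew → pibzetuw, kidaw → kiduw, fafed → fafud) change the last vowel to 'u'.
The other pattern: stems ending in a vowel add -al.
So nebirwed → nebirwud.

nebirwud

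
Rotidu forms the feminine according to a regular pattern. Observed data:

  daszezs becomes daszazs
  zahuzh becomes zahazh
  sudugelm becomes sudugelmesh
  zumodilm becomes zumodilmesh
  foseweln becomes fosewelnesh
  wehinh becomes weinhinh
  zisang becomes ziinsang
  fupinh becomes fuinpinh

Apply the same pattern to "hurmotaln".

hurmotalnesh

zahuzh and wehinh both end in -h yet inflect differently (zahazh, weinhinh), so the final letter is not what conditions the rule; the second-to-last letter is.
"hurmotaln" has second-to-last letter 'l'. The stems whose second-to-last letter is 'l' (sudugelm → sudugelmesh, zumodilm → zumodilmesh, foseweln → fosewelnesh) add -esh.
The other patterns: stems whose second-to-last letter is 'z' change the last vowel to 'a'; stems whose second-to-last letter is 'n' insert -in- after the first vowel.
So hurmotaln → hurmotalnesh.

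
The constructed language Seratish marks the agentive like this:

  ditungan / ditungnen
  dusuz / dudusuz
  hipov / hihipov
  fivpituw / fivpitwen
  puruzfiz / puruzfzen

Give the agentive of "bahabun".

puruzfiz and dusuz both end in -z yet inflect differently (puruzfzen, dudusuz), so the final letter is not what conditions the rule; the number of vowels is.
"bahabun" has 3 vowels. The stems with 3 vowels (ditungan → ditungnen, puruzfiz → puruzfzen, fivpituw → fivpitwen) delete the last vowel and add -en.
The other pattern: stems with 2 vowels repeat the first consonant+vowel as a prefix.
So bahabun → bahabnen.

bahabnen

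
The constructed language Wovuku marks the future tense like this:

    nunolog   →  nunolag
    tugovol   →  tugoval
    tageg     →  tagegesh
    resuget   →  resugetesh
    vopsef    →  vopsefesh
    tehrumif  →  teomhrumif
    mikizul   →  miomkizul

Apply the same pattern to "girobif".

nunolog and tageg both end in -g yet inflect differently (nunolag, tagegesh), so the final letter is not what conditions the rule; the last vowel is.
"girobif" has last vowel 'i'. The one such stem in the data (tehrumif → teomhrumif) inserts -om- after the first vowel (as does mikizul), so the same rule applies.
So girobif → giomrobif.

giomrobif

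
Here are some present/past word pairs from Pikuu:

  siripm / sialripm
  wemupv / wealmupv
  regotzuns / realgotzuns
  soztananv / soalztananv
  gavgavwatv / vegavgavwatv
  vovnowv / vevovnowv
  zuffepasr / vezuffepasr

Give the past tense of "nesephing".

"nesephing" has second-to-last letter 'n'. The stems whose second-to-last letter is 'n' (regotzuns → realgotzuns, soztananv → soalztananv) insert -al- after the first vowel.
The other pattern: stems whose second-to-last letter is 's', 't' or 'w' add the prefix ve-.
So nesephing → nealsephing.

nealsephing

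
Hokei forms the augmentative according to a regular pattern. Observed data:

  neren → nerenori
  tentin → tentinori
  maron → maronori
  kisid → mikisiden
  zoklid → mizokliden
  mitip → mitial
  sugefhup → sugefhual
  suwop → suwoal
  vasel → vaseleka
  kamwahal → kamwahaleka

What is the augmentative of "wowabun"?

tentin and kisid both have last vowel 'i' yet inflect differently (tentinori, mikisiden), so the last vowel is not what conditions the rule; the final letter is.
"wowabun" ends in -n. The stems ending in -n (neren → nerenori, tentin → tentinori, maron → maronori) add -ori.
So wowabun → wowabunori.

wowabunori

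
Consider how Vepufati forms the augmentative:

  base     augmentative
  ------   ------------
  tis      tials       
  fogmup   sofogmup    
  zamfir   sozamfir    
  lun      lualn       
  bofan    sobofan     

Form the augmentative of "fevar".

lun and bofan both end in -n yet inflect differently (lualn, sobofan), so the final letter is not what conditions the rule; the number of vowels is.
"fevar" has 2 vowels. The stems with 2 vowels (bofan → sobofan, zamfir → sozamfir, fogmup → sofogmup) add the prefix so-.
The other pattern: stems with 1 vowel insert -al- after the first vowel.
So fevar → sofevar.

sofevar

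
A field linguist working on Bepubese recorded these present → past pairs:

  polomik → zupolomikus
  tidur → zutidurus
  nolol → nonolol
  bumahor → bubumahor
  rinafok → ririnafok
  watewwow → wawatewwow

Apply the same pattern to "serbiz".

"serbiz" has last vowel 'i'. The one such stem in the data (polomik → zupolomikus) adds zu- … -us around the stem, so the same rule applies.
So serbiz → zuserbizus.

zuserbizus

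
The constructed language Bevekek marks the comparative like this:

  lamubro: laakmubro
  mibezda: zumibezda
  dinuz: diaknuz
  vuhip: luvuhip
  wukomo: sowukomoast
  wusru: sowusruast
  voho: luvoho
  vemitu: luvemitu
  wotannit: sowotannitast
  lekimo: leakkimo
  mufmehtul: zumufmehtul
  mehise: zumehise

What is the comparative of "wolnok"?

"wolnok" begins with w-. The stems beginning with w- (wukomo → sowukomoast, wusru → sowusruast, wotannit → sowotannitast) add so- … -ast around the stem.
So wolnok → sowolnokast.

sowolnokast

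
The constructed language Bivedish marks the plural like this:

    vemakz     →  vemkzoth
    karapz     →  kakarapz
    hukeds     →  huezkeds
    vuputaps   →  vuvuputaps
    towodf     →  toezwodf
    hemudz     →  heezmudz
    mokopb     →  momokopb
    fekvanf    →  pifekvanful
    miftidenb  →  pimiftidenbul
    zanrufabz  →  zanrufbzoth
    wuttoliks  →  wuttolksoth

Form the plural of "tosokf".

toskfoth

fekvanf and towodf both end in -f yet inflect differently (pifekvanful, toezwodf), so the final letter is not what conditions the rule; the second-to-last letter is.
"tosokf" has second-to-last letter 'k'. The stems whose second-to-last letter is 'k' (vemakz → vemkzoth, wuttoliks → wuttolksoth) delete the last vowel and add -oth.
The other patterns: stems whose second-to-last letter is 'n' add pi- … -ul around the stem; stems whose second-to-last letter is 'd' insert -ez- after the first vowel; stems whose second-to-last letter is 'p' repeat the first consonant+vowel as a prefix.
So tosokf → toskfoth.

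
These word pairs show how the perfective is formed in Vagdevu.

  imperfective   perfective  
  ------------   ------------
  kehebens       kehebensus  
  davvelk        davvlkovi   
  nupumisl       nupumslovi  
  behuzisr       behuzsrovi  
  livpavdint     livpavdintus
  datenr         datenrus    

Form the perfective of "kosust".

"kosust" has second-to-last letter 's'. The stems whose second-to-last letter is 's' (behuzisr → behuzsrovi, nupumisl → nupumslovi) delete the last vowel and add -ovi.
The other pattern: stems whose second-to-last letter is 'n' add -us.
So kosust → kosstovi.

kosstovi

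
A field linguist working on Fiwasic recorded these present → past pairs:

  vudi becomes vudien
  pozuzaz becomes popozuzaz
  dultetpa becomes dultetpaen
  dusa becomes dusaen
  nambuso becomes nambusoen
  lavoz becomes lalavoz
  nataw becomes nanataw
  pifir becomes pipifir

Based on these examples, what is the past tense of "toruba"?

torubaen

pifir and vudi both have last vowel 'i' yet inflect differently (pipifir, vudien), so the last vowel is not what conditions the rule; whether the stem ends in a vowel or a consonant is.
"toruba" ends in a vowel. The stems ending in a vowel (vudi → vudien, dusa → dusaen, dultetpa → dultetpaen) add -en.
The other pattern: stems ending in a consonant repeat the first consonant+vowel as a prefix.
So toruba → torubaen.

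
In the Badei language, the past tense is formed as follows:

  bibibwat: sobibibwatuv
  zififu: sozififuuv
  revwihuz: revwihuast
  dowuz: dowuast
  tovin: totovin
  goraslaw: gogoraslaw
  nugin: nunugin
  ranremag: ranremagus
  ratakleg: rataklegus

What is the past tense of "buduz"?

buduast

"buduz" ends in -z. The stems ending in -z (revwihuz → revwihuast, dowuz → dowuast) drop the final letter and add -ast.
So buduz → buduast.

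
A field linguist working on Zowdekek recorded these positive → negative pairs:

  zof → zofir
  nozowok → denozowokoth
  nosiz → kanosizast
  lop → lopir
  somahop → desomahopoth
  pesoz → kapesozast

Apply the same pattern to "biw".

biwir

lop and somahop both end in -p yet inflect differently (lopir, desomahopoth), so the final letter is not what conditions the rule; the number of vowels is.
"biw" has 1 vowel. The stems with 1 vowel (lop → lopir, zof → zofir) add -ir.
The other patterns: stems with 2 vowels add ka- … -ast around the stem; stems with 3 vowels add de- … -oth around the stem.
So biw → biwir.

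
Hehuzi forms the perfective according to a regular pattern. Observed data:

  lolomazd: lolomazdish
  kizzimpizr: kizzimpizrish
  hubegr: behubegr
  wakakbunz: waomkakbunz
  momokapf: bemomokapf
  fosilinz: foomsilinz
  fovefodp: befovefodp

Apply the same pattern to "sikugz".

besikugz

kizzimpizr and hubegr both end in -r yet inflect differently (kizzimpizrish, behubegr), so the final letter is not what conditions the rule; the second-to-last letter is.
"sikugz" has second-to-last letter 'g'. The one such stem in the data (hubegr → behubegr) adds the prefix be-, so the same rule applies.
So sikugz → besikugz.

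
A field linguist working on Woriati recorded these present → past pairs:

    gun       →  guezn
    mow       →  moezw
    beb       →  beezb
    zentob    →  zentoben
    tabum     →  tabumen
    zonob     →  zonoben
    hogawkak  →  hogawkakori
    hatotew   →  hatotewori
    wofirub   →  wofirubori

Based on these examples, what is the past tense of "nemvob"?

beb and zentob both end in -b yet inflect differently (beezb, zentoben), so the final letter is not what conditions the rule; the number of vowels is.
"nemvob" has 2 vowels. The stems with 2 vowels (zentob → zentoben, tabum → tabumen, zonob → zonoben) add -en.
The other patterns: stems with 1 vowel insert -ez- after the first vowel; stems with 3 vowels add -ori.
So nemvob → nemvoben.

nemvoben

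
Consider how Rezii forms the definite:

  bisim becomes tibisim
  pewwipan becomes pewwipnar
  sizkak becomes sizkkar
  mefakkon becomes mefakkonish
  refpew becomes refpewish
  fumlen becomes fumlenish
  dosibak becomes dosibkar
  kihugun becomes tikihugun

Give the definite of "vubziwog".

kihugun and pewwipan both end in -n yet inflect differently (tikihugun, pewwipnar), so the final letter is not what conditions the rule; the last vowel is.
"vubziwog" has last vowel 'o'. The one such stem in the data (mefakkon → mefakkonish) adds -ish, so the same rule applies.
So vubziwog → vubziwogish.

vubziwogish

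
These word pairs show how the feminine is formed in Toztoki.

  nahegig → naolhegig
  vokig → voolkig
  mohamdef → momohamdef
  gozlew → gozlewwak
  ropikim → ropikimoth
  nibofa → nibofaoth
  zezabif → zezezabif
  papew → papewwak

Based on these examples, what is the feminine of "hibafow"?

papew and mohamdef both have last vowel 'e' yet inflect differently (papewwak, momohamdef), so the last vowel is not what conditions the rule; the final letter is.
"hibafow" ends in -w. The stems ending in -w (papew → papewwak, gozlew → gozlewwak) double the final consonant and add -ak.
So hibafow → hibafowwak.

hibafowwak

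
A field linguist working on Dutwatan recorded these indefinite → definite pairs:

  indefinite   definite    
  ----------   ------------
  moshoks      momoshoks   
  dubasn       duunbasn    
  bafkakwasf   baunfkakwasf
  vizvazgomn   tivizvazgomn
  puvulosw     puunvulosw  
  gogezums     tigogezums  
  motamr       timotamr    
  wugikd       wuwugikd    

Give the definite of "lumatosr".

luunmatosr

vizvazgomn and dubasn both end in -n yet inflect differently (tivizvazgomn, duunbasn), so the final letter is not what conditions the rule; the second-to-last letter is.
"lumatosr" has second-to-last letter 's'. The stems whose second-to-last letter is 's' (puvulosw → puunvulosw, dubasn → duunbasn, bafkakwasf → baunfkakwasf) insert -un- after the first vowel.
So lumatosr → luunmatosr.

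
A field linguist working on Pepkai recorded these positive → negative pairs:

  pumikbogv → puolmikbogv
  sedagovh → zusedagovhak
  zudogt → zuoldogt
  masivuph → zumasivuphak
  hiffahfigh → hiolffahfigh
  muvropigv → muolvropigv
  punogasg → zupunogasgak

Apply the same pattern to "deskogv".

deolskogv

hiffahfigh and masivuph both end in -h yet inflect differently (hiolffahfigh, zumasivuphak), so the final letter is not what conditions the rule; the second-to-last letter is.
"deskogv" has second-to-last letter 'g'. The stems whose second-to-last letter is 'g' (pumikbogv → puolmikbogv, hiffahfigh → hiolffahfigh, zudogt → zuoldogt) insert -ol- after the first vowel.
So deskogv → deolskogv.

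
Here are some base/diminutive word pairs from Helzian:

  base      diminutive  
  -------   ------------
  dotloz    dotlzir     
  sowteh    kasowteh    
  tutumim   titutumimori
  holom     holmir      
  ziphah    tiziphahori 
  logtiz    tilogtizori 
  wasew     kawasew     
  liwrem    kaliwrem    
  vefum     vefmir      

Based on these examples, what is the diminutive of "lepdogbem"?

kalepdogbem

liwrem and holom both end in -m yet inflect differently (kaliwrem, holmir), so the final letter is not what conditions the rule; the last vowel is.
"lepdogbem" has last vowel 'e'. The stems whose last vowel is 'e' (wasew → kawasew, sowteh → kasowteh, liwrem → kaliwrem) add the prefix ka-.
So lepdogbem → kalepdogbem.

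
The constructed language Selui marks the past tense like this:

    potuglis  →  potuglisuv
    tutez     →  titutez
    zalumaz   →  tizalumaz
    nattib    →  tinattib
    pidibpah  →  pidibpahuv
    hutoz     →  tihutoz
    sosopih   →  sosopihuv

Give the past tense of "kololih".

pidibpah and zalumaz both have last vowel 'a' yet inflect differently (pidibpahuv, tizalumaz), so the last vowel is not what conditions the rule; the final letter is.
"kololih" ends in -h. The stems ending in -h (pidibpah → pidibpahuv, sosopih → sosopihuv) add -uv.
So kololih → kololihuv.

kololihuv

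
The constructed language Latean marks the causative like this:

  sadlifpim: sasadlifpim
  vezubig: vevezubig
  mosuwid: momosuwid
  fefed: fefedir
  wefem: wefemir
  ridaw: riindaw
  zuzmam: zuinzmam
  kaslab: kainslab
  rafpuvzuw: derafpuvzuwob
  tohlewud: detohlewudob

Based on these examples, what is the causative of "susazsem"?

susazsemir

mosuwid and fefed both end in -d yet inflect differently (momosuwid, fefedir), so the final letter is not what conditions the rule; the last vowel is.
"susazsem" has last vowel 'e'. The stems whose last vowel is 'e' (fefed → fefedir, wefem → wefemir) add -ir.
The other patterns: stems whose last vowel is 'i' repeat the first consonant+vowel as a prefix; stems whose last vowel is 'a' insert -in- after the first vowel; stems whose last vowel is 'u' add de- … -ob around the stem.
So susazsem → susazsemir.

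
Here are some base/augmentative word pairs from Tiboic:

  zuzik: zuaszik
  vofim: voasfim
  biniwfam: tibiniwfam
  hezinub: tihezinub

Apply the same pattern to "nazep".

"nazep" has 2 vowels. The stems with 2 vowels (zuzik → zuaszik, vofim → voasfim) insert -as- after the first vowel.
So nazep → naaszep.

naaszep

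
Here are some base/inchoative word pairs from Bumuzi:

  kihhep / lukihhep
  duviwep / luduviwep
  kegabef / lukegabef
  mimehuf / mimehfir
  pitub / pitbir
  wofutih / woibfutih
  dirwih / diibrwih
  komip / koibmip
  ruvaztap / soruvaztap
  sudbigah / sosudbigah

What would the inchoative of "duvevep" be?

luduvevep

kegabef and mimehuf both end in -f yet inflect differently (lukegabef, mimehfir), so the final letter is not what conditions the rule; the last vowel is.
"duvevep" has last vowel 'e'. The stems whose last vowel is 'e' (kihhep → lukihhep, duviwep → luduviwep, kegabef → lukegabef) add the prefix lu-.
The other patterns: stems whose last vowel is 'u' delete the last vowel and add -ir; stems whose last vowel is 'i' insert -ib- after the first vowel; stems whose last vowel is 'a' add the prefix so-.
So duvevep → luduvevep.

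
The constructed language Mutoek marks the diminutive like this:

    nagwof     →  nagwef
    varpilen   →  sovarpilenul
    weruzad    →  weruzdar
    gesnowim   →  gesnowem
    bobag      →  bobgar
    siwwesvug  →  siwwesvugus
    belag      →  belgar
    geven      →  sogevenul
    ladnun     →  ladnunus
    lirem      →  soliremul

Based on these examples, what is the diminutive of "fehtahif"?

siwwesvug and bobag both end in -g yet inflect differently (siwwesvugus, bobgar), so the final letter is not what conditions the rule; the last vowel is.
"fehtahif" has last vowel 'i'. The one such stem in the data (gesnowim → gesnowem) changes the last vowel to 'e' (as does nagwof), so the same rule applies.
The other patterns: stems whose last vowel is 'u' add -us; stems whose last vowel is 'a' delete the last vowel and add -ar; stems whose last vowel is 'e' add so- … -ul around the stem.
So fehtahif → fehtahef.

fehtahef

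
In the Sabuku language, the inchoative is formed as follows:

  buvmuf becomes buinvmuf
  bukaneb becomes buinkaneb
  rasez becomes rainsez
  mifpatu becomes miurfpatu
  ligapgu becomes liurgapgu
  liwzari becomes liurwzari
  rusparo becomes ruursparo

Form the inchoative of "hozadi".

hourzadi

buvmuf and mifpatu both have last vowel 'u' yet inflect differently (buinvmuf, miurfpatu), so the last vowel is not what conditions the rule; whether the stem ends in a vowel or a consonant is.
"hozadi" ends in a vowel. The stems ending in a vowel (mifpatu → miurfpatu, ligapgu → liurgapgu, liwzari → liurwzari) insert -ur- after the first vowel.
The other pattern: stems ending in a consonant insert -in- after the first vowel.
So hozadi → hourzadi.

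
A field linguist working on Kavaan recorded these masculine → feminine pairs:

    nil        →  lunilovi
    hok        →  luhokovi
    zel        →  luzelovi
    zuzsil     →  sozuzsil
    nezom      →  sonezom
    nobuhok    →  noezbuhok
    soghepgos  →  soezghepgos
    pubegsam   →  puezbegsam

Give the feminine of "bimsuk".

sobimsuk

"bimsuk" has 2 vowels. The stems with 2 vowels (zuzsil → sozuzsil, nezom → sonezom) add the prefix so-.
The other patterns: stems with 1 vowel add lu- … -ovi around the stem; stems with 3 vowels insert -ez- after the first vowel.
So bimsuk → sobimsuk.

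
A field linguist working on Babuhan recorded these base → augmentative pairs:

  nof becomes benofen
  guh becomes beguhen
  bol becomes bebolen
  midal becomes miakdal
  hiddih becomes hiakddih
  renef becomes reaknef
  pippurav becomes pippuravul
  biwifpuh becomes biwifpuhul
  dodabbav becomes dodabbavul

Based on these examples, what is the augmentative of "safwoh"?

saakfwoh

bol and midal both end in -l yet inflect differently (bebolen, miakdal), so the final letter is not what conditions the rule; the number of vowels is.
"safwoh" has 2 vowels. The stems with 2 vowels (midal → miakdal, hiddih → hiakddih, renef → reaknef) insert -ak- after the first vowel.
So safwoh → saakfwoh.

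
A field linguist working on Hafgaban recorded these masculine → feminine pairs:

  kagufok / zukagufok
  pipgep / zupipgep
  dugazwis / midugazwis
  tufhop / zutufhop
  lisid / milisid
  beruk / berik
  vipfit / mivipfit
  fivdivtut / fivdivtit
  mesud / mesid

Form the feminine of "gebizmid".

mesud and lisid both end in -d yet inflect differently (mesid, milisid), so the final letter is not what conditions the rule; the last vowel is.
"gebizmid" has last vowel 'i'. The stems whose last vowel is 'i' (lisid → milisid, vipfit → mivipfit, dugazwis → midugazwis) add the prefix mi-.
So gebizmid → migebizmid.

migebizmid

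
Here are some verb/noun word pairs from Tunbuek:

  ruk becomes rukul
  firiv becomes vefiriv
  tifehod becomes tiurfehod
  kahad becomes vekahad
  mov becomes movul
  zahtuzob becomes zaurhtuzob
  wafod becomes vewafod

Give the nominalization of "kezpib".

"kezpib" has 2 vowels. The stems with 2 vowels (wafod → vewafod, firiv → vefiriv, kahad → vekahad) add the prefix ve-.
So kezpib → vekezpib.

vekezpib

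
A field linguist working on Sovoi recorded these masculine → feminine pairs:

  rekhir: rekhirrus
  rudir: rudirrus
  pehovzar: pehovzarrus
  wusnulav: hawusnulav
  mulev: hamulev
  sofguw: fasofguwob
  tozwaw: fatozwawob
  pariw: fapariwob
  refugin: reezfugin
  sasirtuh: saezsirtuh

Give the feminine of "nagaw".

fanagawob

"nagaw" ends in -w. The stems ending in -w (sofguw → fasofguwob, tozwaw → fatozwawob, pariw → fapariwob) add fa- … -ob around the stem.
The other patterns: stems ending in -r double the final consonant and add -us; stems ending in -v add the prefix ha-; stems ending in -h or -n insert -ez- after the first vowel.
So nagaw → fanagawob.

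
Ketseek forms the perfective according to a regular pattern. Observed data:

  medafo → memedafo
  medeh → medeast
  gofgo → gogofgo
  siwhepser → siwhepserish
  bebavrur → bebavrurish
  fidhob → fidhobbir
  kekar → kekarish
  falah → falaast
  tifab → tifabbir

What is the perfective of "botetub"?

botetubbir

siwhepser and medeh both have last vowel 'e' yet inflect differently (siwhepserish, medeast), so the last vowel is not what conditions the rule; the final letter is.
"botetub" ends in -b. The stems ending in -b (fidhob → fidhobbir, tifab → tifabbir) double the final consonant and add -ir.
The other patterns: stems ending in -o repeat the first consonant+vowel as a prefix; stems ending in -r add -ish; stems ending in -h drop the final letter and add -ast.
So botetub → botetubbir.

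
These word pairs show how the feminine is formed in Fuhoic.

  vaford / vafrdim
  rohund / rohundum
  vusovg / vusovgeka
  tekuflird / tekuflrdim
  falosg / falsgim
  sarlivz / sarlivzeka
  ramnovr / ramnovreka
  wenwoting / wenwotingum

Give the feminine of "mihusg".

"mihusg" has second-to-last letter 's'. The one such stem in the data (falosg → falsgim) deletes the last vowel and adds -im (as do vaford, tekuflird), so the same rule applies.
So mihusg → mihsgim.

mihsgim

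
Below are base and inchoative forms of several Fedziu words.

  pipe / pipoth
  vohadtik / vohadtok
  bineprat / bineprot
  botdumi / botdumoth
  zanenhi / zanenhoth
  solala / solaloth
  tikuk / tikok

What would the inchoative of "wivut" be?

"wivut" ends in a consonant. The stems ending in a consonant (vohadtik → vohadtok, bineprat → bineprot, tikuk → tikok) change the last vowel to 'o'.
The other pattern: stems ending in a vowel drop the final letter and add -oth.
So wivut → wivot.

wivot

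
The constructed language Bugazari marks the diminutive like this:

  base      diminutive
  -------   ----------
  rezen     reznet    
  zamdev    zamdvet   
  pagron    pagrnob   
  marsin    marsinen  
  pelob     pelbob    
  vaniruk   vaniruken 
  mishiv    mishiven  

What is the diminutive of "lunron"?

lunrnob

rezen and pagron both end in -n yet inflect differently (reznet, pagrnob), so the final letter is not what conditions the rule; the last vowel is.
"lunron" has last vowel 'o'. The stems whose last vowel is 'o' (pelob → pelbob, pagron → pagrnob) delete the last vowel and add -ob.
So lunron → lunrnob.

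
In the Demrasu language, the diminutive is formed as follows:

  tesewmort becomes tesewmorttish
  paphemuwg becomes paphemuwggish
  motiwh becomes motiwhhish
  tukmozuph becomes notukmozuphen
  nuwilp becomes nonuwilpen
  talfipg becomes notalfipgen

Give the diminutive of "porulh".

"porulh" has second-to-last letter 'l'. The one such stem in the data (nuwilp → nonuwilpen) adds no- … -en around the stem, so the same rule applies.
The other pattern: stems whose second-to-last letter is 'r' or 'w' double the final consonant and add -ish.
So porulh → noporulhen.

noporulhen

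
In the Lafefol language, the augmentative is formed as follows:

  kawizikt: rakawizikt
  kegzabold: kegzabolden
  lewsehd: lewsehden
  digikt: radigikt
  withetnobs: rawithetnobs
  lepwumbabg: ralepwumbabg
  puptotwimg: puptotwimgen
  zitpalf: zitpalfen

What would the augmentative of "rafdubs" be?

lepwumbabg and puptotwimg both end in -g yet inflect differently (ralepwumbabg, puptotwimgen), so the final letter is not what conditions the rule; the second-to-last letter is.
"rafdubs" has second-to-last letter 'b'. The stems whose second-to-last letter is 'b' (withetnobs → rawithetnobs, lepwumbabg → ralepwumbabg) add the prefix ra-.
The other pattern: stems whose second-to-last letter is 'h', 'l' or 'm' add -en.
So rafdubs → rarafdubs.

rarafdubs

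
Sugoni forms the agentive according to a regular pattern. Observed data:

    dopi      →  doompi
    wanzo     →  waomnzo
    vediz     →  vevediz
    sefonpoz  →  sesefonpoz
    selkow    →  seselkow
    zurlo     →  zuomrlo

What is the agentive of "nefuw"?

nenefuw

vediz and dopi both have last vowel 'i' yet inflect differently (vevediz, doompi), so the last vowel is not what conditions the rule; whether the stem ends in a vowel or a consonant is.
"nefuw" ends in a consonant. The stems ending in a consonant (sefonpoz → sesefonpoz, selkow → seselkow, vediz → vevediz) repeat the first consonant+vowel as a prefix.
The other pattern: stems ending in a vowel insert -om- after the first vowel.
So nefuw → nenefuw.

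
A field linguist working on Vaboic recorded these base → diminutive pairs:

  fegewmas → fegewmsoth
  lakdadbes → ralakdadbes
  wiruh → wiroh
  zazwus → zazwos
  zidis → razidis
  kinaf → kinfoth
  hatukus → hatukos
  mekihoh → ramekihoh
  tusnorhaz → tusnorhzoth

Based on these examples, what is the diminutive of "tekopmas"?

fegewmas and zazwus both end in -s yet inflect differently (fegewmsoth, zazwos), so the final letter is not what conditions the rule; the last vowel is.
"tekopmas" has last vowel 'a'. The stems whose last vowel is 'a' (tusnorhaz → tusnorhzoth, kinaf → kinfoth, fegewmas → fegewmsoth) delete the last vowel and add -oth.
So tekopmas → tekopmsoth.

tekopmsoth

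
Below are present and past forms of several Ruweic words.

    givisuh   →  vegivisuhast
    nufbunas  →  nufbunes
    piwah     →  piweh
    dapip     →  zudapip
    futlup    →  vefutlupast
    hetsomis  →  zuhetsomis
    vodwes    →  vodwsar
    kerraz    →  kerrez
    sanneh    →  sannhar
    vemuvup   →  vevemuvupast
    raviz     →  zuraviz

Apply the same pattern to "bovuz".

piwah and givisuh both end in -h yet inflect differently (piweh, vegivisuhast), so the final letter is not what conditions the rule; the last vowel is.
"bovuz" has last vowel 'u'. The stems whose last vowel is 'u' (vemuvup → vevemuvupast, givisuh → vegivisuhast, futlup → vefutlupast) add ve- … -ast around the stem.
The other patterns: stems whose last vowel is 'a' change the last vowel to 'e'; stems whose last vowel is 'i' add the prefix zu-; stems whose last vowel is 'e' delete the last vowel and add -ar.
So bovuz → vebovuzast.

vebovuzast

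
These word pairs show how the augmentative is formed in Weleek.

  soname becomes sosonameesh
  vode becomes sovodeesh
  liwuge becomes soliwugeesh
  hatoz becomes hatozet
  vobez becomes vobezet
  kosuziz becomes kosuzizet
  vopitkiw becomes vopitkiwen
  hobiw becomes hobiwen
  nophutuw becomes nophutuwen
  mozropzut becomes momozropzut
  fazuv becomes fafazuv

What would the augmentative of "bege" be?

soname and vobez both have last vowel 'e' yet inflect differently (sosonameesh, vobezet), so the last vowel is not what conditions the rule; the final letter is.
"bege" ends in -e. The stems ending in -e (soname → sosonameesh, vode → sovodeesh, liwuge → soliwugeesh) add so- … -esh around the stem.
So bege → sobegeesh.

sobegeesh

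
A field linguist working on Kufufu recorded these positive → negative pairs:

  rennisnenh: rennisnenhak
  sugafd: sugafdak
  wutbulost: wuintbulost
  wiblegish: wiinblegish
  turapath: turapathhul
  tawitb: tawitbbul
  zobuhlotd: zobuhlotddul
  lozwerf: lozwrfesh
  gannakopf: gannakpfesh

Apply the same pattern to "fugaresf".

"fugaresf" has second-to-last letter 's'. The stems whose second-to-last letter is 's' (wutbulost → wuintbulost, wiblegish → wiinblegish) insert -in- after the first vowel.
So fugaresf → fuingaresf.

fuingaresf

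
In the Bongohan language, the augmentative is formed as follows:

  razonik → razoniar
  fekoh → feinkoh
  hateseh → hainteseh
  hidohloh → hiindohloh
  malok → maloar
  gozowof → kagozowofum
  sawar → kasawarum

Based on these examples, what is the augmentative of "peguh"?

hidohloh and malok both have last vowel 'o' yet inflect differently (hiindohloh, maloar), so the last vowel is not what conditions the rule; the final letter is.
"peguh" ends in -h. The stems ending in -h (hateseh → hainteseh, hidohloh → hiindohloh, fekoh → feinkoh) insert -in- after the first vowel.
The other patterns: stems ending in -k drop the final letter and add -ar; stems ending in -f or -r add ka- … -um around the stem.
So peguh → peinguh.

peinguh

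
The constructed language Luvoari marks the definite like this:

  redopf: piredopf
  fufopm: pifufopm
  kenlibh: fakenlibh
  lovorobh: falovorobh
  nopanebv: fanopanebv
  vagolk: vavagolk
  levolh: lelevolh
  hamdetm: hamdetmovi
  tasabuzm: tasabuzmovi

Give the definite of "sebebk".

"sebebk" has second-to-last letter 'b'. The stems whose second-to-last letter is 'b' (kenlibh → fakenlibh, lovorobh → falovorobh, nopanebv → fanopanebv) add the prefix fa-.
So sebebk → fasebebk.

fasebebk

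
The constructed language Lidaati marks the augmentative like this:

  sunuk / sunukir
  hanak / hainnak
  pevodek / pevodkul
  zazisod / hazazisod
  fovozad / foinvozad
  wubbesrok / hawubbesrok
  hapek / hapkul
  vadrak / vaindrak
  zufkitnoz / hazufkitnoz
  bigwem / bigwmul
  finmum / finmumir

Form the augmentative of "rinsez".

rinszul

"rinsez" has last vowel 'e'. The stems whose last vowel is 'e' (hapek → hapkul, bigwem → bigwmul, pevodek → pevodkul) delete the last vowel and add -ul.
So rinsez → rinszul.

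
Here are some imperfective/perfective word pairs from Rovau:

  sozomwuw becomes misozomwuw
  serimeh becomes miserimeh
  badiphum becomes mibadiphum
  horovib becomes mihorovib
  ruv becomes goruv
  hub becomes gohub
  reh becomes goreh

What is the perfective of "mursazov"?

horovib and hub both end in -b yet inflect differently (mihorovib, gohub), so the final letter is not what conditions the rule; the number of vowels is.
"mursazov" has 3 vowels. The stems with 3 vowels (sozomwuw → misozomwuw, serimeh → miserimeh, badiphum → mibadiphum) add the prefix mi-.
The other pattern: stems with 1 vowel add the prefix go-.
So mursazov → mimursazov.

mimursazov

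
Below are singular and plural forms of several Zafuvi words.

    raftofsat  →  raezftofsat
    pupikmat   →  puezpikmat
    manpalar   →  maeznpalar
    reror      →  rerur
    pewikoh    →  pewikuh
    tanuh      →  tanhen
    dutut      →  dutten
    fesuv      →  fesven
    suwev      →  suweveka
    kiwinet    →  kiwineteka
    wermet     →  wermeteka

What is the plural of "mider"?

"mider" has last vowel 'e'. The stems whose last vowel is 'e' (suwev → suweveka, kiwinet → kiwineteka, wermet → wermeteka) add -eka.
So mider → midereka.

midereka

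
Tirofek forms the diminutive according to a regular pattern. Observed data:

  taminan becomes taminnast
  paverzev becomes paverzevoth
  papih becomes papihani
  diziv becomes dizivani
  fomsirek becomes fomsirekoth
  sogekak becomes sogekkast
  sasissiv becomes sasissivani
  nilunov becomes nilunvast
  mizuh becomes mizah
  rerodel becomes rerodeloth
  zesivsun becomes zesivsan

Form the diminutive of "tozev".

tozevoth

paverzev and diziv both end in -v yet inflect differently (paverzevoth, dizivani), so the final letter is not what conditions the rule; the last vowel is.
"tozev" has last vowel 'e'. The stems whose last vowel is 'e' (fomsirek → fomsirekoth, rerodel → rerodeloth, paverzev → paverzevoth) add -oth.
The other patterns: stems whose last vowel is 'u' change the last vowel to 'a'; stems whose last vowel is 'i' add -ani; stems whose last vowel is 'a' or 'o' delete the last vowel and add -ast.
So tozev → tozevoth.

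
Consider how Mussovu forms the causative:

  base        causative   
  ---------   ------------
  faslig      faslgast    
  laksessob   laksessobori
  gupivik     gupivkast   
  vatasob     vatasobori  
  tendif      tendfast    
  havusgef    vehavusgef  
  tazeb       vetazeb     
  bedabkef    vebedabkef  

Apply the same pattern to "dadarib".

dadarbast

bedabkef and tendif both end in -f yet inflect differently (vebedabkef, tendfast), so the final letter is not what conditions the rule; the last vowel is.
"dadarib" has last vowel 'i'. The stems whose last vowel is 'i' (tendif → tendfast, faslig → faslgast, gupivik → gupivkast) delete the last vowel and add -ast.
So dadarib → dadarbast.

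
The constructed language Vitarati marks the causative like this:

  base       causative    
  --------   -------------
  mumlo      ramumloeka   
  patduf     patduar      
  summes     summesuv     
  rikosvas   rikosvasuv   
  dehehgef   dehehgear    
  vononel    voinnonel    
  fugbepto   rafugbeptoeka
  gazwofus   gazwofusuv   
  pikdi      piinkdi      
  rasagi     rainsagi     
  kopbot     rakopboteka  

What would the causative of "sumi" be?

suinmi

"sumi" ends in -i. The stems ending in -i (pikdi → piinkdi, rasagi → rainsagi) insert -in- after the first vowel.
The other patterns: stems ending in -s add -uv; stems ending in -f drop the final letter and add -ar; stems ending in -o or -t add ra- … -eka around the stem.
So sumi → suinmi.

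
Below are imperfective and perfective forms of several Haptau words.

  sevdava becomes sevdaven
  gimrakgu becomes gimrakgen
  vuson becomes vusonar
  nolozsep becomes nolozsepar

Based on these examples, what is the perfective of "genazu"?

genazen

sevdava and nolozsep both have 3 vowels yet inflect differently (sevdaven, nolozsepar), so the number of vowels is not what conditions the rule; whether the stem ends in a vowel or a consonant is.
"genazu" ends in a vowel. The stems ending in a vowel (sevdava → sevdaven, gimrakgu → gimrakgen) drop the final letter and add -en.
So genazu → genazen.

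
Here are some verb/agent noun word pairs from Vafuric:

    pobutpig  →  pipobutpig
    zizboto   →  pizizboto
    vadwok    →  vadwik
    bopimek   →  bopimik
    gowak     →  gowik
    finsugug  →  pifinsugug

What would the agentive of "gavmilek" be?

gavmilik

"gavmilek" ends in -k. The stems ending in -k (bopimek → bopimik, gowak → gowik, vadwok → vadwik) change the last vowel to 'i'.
So gavmilek → gavmilik.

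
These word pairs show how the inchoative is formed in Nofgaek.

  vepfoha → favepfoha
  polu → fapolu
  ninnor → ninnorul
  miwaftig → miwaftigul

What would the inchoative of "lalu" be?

falalu

polu and ninnor both have 2 vowels yet inflect differently (fapolu, ninnorul), so the number of vowels is not what conditions the rule; whether the stem ends in a vowel or a consonant is.
"lalu" ends in a vowel. The stems ending in a vowel (vepfoha → favepfoha, polu → fapolu) add the prefix fa-.
The other pattern: stems ending in a consonant add -ul.
So lalu → falalu.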